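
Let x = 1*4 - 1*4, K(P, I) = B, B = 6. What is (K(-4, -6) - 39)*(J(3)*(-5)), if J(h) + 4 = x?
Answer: -660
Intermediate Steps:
K(P, I) = 6
x = 0 (x = 4 - 4 = 0)
J(h) = -4 (J(h) = -4 + 0 = -4)
(K(-4, -6) - 39)*(J(3)*(-5)) = (6 - 39)*(-4*(-5)) = -33*20 = -660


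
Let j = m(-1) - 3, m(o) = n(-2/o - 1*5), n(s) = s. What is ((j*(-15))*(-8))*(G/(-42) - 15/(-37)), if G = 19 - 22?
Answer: -88920/259 ≈ -343.32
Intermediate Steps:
G = -3
m(o) = -5 - 2/o (m(o) = -2/o - 1*5 = -2/o - 5 = -5 - 2/o)
j = -6 (j = (-5 - 2/(-1)) - 3 = (-5 - 2*(-1)) - 3 = (-5 + 2) - 3 = -3 - 3 = -6)
((j*(-15))*(-8))*(G/(-42) - 15/(-37)) = (-6*(-15)*(-8))*(-3/(-42) - 15/(-37)) = (90*(-8))*(-3*(-1/42) - 15*(-1/37)) = -720*(1/14 + 15/37) = -720*247/518 = -88920/259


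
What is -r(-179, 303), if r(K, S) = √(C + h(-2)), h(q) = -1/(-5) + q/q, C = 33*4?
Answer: -3*√370/5 ≈ -11.541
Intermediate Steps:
C = 132
h(q) = 6/5 (h(q) = -1*(-⅕) + 1 = ⅕ + 1 = 6/5)
r(K, S) = 3*√370/5 (r(K, S) = √(132 + 6/5) = √(666/5) = 3*√370/5)
-r(-179, 303) = -3*√370/5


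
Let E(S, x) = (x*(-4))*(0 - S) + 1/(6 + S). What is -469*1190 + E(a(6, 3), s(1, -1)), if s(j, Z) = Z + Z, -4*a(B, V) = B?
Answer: -5022880/9 ≈ -5.5810e+5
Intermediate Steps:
a(B, V) = -B/4
s(j, Z) = 2*Z
E(S, x) = 1/(6 + S) + 4*S*x (E(S, x) = (-4*x)*(-S) + 1/(6 + S) = 4*S*x + 1/(6 + S) = 1/(6 + S) + 4*S*x)
-469*1190 + E(a(6, 3), s(1, -1)) = -469*1190 + (1 + 4*(2*(-1))*(-¼*6)² + 24*(-¼*6)*(2*(-1)))/(6 - ¼*6) = -558110 + (1 + 4*(-2)*(-3/2)² + 24*(-3/2)*(-2))/(6 - 3/2) = -558110 + (1 + 4*(-2)*(9/4) + 72)/(9/2) = -558110 + 2*(1 - 18 + 72)/9 = -558110 + (2/9)*55 = -558110 + 110/9 = -5022880/9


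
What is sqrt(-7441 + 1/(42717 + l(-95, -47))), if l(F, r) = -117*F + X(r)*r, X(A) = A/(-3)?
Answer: 2*I*sqrt(47198910933967)/159287 ≈ 86.261*I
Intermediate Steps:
X(A) = -A/3 (X(A) = A*(-1/3) = -A/3)
l(F, r) = -117*F - r**2/3 (l(F, r) = -117*F + (-r/3)*r = -117*F - r**2/3)
sqrt(-7441 + 1/(42717 + l(-95, -47))) = sqrt(-7441 + 1/(42717 + (-117*(-95) - 1/3*(-47)**2))) = sqrt(-7441 + 1/(42717 + (11115 - 1/3*2209))) = sqrt(-7441 + 1/(42717 + (11115 - 2209/3))) = sqrt(-7441 + 1/(42717 + 31136/3)) = sqrt(-7441 + 1/(159287/3)) = sqrt(-7441 + 3/159287) = sqrt(-1185254564/159287) = 2*I*sqrt(47198910933967)/159287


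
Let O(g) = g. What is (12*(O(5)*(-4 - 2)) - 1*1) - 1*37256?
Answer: -37617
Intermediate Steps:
(12*(O(5)*(-4 - 2)) - 1*1) - 1*37256 = (12*(5*(-4 - 2)) - 1*1) - 1*37256 = (12*(5*(-6)) - 1) - 37256 = (12*(-30) - 1) - 37256 = (-360 - 1) - 37256 = -361 - 37256 = -37617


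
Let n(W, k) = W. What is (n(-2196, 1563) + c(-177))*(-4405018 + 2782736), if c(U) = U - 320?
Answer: 4368805426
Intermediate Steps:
c(U) = -320 + U
(n(-2196, 1563) + c(-177))*(-4405018 + 2782736) = (-2196 + (-320 - 177))*(-4405018 + 2782736) = (-2196 - 497)*(-1622282) = -2693*(-1622282) = 4368805426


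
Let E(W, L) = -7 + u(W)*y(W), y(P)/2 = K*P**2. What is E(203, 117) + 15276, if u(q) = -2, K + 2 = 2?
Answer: 15269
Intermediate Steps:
K = 0 (K = -2 + 2 = 0)
y(P) = 0 (y(P) = 2*(0*P**2) = 2*0 = 0)
E(W, L) = -7 (E(W, L) = -7 - 2*0 = -7 + 0 = -7)
E(203, 117) + 15276 = -7 + 15276 = 15269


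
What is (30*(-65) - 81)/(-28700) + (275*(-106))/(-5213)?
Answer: 847192603/149613100 ≈ 5.6626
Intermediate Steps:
(30*(-65) - 81)/(-28700) + (275*(-106))/(-5213) = (-1950 - 81)*(-1/28700) - 29150*(-1/5213) = -2031*(-1/28700) + 29150/5213 = 2031/28700 + 29150/5213 = 847192603/149613100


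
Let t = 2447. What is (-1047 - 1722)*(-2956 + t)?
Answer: 1409421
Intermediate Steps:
(-1047 - 1722)*(-2956 + t) = (-1047 - 1722)*(-2956 + 2447) = -2769*(-509) = 1409421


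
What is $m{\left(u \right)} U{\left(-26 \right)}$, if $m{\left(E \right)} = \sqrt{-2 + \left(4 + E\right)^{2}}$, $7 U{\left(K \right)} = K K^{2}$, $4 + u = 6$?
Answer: $- \frac{17576 \sqrt{34}}{7} \approx -14641.0$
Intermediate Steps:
$u = 2$ ($u = -4 + 6 = 2$)
$U{\left(K \right)} = \frac{K^{3}}{7}$ ($U{\left(K \right)} = \frac{K K^{2}}{7} = \frac{K^{3}}{7}$)
$m{\left(u \right)} U{\left(-26 \right)} = \sqrt{-2 + \left(4 + 2\right)^{2}} \frac{\left(-26\right)^{3}}{7} = \sqrt{-2 + 6^{2}} \cdot \frac{1}{7} \left(-17576\right) = \sqrt{-2 + 36} \left(- \frac{17576}{7}\right) = \sqrt{34} \left(- \frac{17576}{7}\right) = - \frac{17576 \sqrt{34}}{7}$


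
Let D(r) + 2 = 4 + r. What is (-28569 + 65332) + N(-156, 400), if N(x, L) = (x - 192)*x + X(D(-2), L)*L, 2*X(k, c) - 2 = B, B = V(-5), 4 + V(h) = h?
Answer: 89651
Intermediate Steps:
V(h) = -4 + h
B = -9 (B = -4 - 5 = -9)
D(r) = 2 + r (D(r) = -2 + (4 + r) = 2 + r)
X(k, c) = -7/2 (X(k, c) = 1 + (½)*(-9) = 1 - 9/2 = -7/2)
N(x, L) = -7*L/2 + x*(-192 + x) (N(x, L) = (x - 192)*x - 7*L/2 = (-192 + x)*x - 7*L/2 = x*(-192 + x) - 7*L/2 = -7*L/2 + x*(-192 + x))
(-28569 + 65332) + N(-156, 400) = (-28569 + 65332) + ((-156)² - 192*(-156) - 7/2*400) = 36763 + (24336 + 29952 - 1400) = 36763 + 52888 = 89651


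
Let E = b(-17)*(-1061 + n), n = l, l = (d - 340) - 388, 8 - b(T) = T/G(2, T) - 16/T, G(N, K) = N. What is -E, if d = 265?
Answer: 403098/17 ≈ 23712.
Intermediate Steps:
b(T) = 8 + 16/T - T/2 (b(T) = 8 - (T/2 - 16/T) = 8 + (16/T - T/2) = 8 + 16/T - T/2)
l = -463 (l = (265 - 340) - 388 = -75 - 388 = -463)
n = -463
E = -403098/17 (E = (8 + 16/(-17) - ½*(-17))*(-1061 - 463) = (8 + 16*(-1/17) + 17/2)*(-1524) = (8 - 16/17 + 17/2)*(-1524) = (529/34)*(-1524) = -403098/17 ≈ -23712.)
-E = -1*(-403098/17) = 403098/17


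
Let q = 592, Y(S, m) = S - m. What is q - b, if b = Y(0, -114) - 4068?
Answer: 4546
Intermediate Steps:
b = -3954 (b = (0 - 1*(-114)) - 4068 = (0 + 114) - 4068 = 114 - 4068 = -3954)
q - b = 592 - 1*(-3954) = 592 + 3954 = 4546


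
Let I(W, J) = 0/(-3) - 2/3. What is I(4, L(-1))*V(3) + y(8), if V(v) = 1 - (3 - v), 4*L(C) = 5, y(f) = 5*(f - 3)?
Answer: 73/3 ≈ 24.333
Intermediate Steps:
y(f) = -15 + 5*f (y(f) = 5*(-3 + f) = -15 + 5*f)
L(C) = 5/4 (L(C) = (1/4)*5 = 5/4)
V(v) = -2 + v (V(v) = 1 + (-3 + v) = -2 + v)
I(W, J) = -2/3 (I(W, J) = 0*(-1/3) - 2*1/3 = 0 - 2/3 = -2/3)
I(4, L(-1))*V(3) + y(8) = -2*(-2 + 3)/3 + (-15 + 5*8) = -2/3*1 + (-15 + 40) = -2/3 + 25 = 73/3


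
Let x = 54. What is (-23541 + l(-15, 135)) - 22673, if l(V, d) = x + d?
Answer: -46025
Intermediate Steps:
l(V, d) = 54 + d
(-23541 + l(-15, 135)) - 22673 = (-23541 + (54 + 135)) - 22673 = (-23541 + 189) - 22673 = -23352 - 22673 = -46025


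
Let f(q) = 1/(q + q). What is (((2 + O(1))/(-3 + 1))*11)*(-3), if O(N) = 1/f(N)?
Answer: 66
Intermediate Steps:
f(q) = 1/(2*q)
O(N) = 2*N (O(N) = 1/(1/(2*N)) = 1*(2*N) = 2*N)
(((2 + O(1))/(-3 + 1))*11)*(-3) = (((2 + 2*1)/(-3 + 1))*11)*(-3) = (((2 + 2)/(-2))*11)*(-3) = ((4*(-1/2))*11)*(-3) = -2*11*(-3) = -22*(-3) = 66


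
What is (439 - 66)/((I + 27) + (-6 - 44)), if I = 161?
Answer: 373/138 ≈ 2.7029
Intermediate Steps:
(439 - 66)/((I + 27) + (-6 - 44)) = (439 - 66)/((161 + 27) + (-6 - 44)) = 373/(188 - 50) = 373/138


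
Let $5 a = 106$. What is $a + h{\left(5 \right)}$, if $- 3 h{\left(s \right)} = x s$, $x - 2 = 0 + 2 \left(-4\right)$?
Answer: $\frac{156}{5} \approx 31.2$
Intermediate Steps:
$a = \frac{106}{5}$ ($a = \frac{1}{5} \cdot 106 = \frac{106}{5} \approx 21.2$)
$x = -6$ ($x = 2 + \left(0 + 2 \left(-4\right)\right) = 2 + \left(0 - 8\right) = 2 - 8 = -6$)
$h{\left(s \right)} = 2 s$ ($h{\left(s \right)} = - \frac{\left(-6\right) s}{3} = 2 s$)
$a + h{\left(5 \right)} = \frac{106}{5} + 2 \cdot 5 = \frac{106}{5} + 10 = \frac{156}{5}$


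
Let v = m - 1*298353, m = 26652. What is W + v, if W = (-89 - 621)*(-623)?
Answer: 170629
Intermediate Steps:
W = 442330 (W = -710*(-623) = 442330)
v = -271701 (v = 26652 - 1*298353 = 26652 - 298353 = -271701)
W + v = 442330 - 271701 = 170629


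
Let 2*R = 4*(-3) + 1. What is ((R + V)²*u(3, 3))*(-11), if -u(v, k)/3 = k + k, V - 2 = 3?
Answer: 99/2 ≈ 49.500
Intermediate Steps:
V = 5 (V = 2 + 3 = 5)
R = -11/2 (R = (4*(-3) + 1)/2 = (-12 + 1)/2 = (½)*(-11) = -11/2 ≈ -5.5000)
u(v, k) = -6*k (u(v, k) = -3*(k + k) = -6*k)
((R + V)²*u(3, 3))*(-11) = ((-11/2 + 5)²*(-6*3))*(-11) = ((-½)²*(-18))*(-11) = ((¼)*(-18))*(-11) = -9/2*(-11) = 99/2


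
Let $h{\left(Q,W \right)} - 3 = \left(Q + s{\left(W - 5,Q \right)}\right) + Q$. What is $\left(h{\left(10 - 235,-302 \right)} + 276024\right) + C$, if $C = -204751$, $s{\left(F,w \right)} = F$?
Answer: $70519$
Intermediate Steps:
$h{\left(Q,W \right)} = -2 + W + 2 Q$ ($h{\left(Q,W \right)} = 3 + \left(\left(Q + \left(W - 5\right)\right) + Q\right) = 3 + \left(\left(Q + \left(-5 + W\right)\right) + Q\right) = 3 + \left(\left(-5 + Q + W\right) + Q\right) = 3 + \left(-5 + W + 2 Q\right) = -2 + W + 2 Q$)
$\left(h{\left(10 - 235,-302 \right)} + 276024\right) + C = \left(\left(-2 - 302 + 2 \left(10 - 235\right)\right) + 276024\right) - 204751 = \left(\left(-2 - 302 + 2 \left(-225\right)\right) + 276024\right) - 204751 = \left(\left(-2 - 302 - 450\right) + 276024\right) - 204751 = \left(-754 + 276024\right) - 204751 = 275270 - 204751 = 70519$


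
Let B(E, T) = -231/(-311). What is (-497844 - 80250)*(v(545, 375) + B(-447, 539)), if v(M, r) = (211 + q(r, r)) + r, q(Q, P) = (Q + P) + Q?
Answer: -307749497088/311 ≈ -9.8955e+8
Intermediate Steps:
q(Q, P) = P + 2*Q (q(Q, P) = (P + Q) + Q = P + 2*Q)
B(E, T) = 231/311 (B(E, T) = -231*(-1/311) = 231/311)
v(M, r) = 211 + 4*r (v(M, r) = (211 + (r + 2*r)) + r = (211 + 3*r) + r = 211 + 4*r)
(-497844 - 80250)*(v(545, 375) + B(-447, 539)) = (-497844 - 80250)*((211 + 4*375) + 231/311) = -578094*((211 + 1500) + 231/311) = -578094*(1711 + 231/311) = -578094*532352/311 = -307749497088/311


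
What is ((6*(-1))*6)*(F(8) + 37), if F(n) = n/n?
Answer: -1368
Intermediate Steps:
F(n) = 1
((6*(-1))*6)*(F(8) + 37) = ((6*(-1))*6)*(1 + 37) = -6*6*38 = -36*38 = -1368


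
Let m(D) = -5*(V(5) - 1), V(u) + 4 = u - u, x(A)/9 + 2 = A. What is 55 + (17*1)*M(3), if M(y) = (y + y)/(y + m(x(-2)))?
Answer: 821/14 ≈ 58.643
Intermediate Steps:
x(A) = -18 + 9*A
V(u) = -4 (V(u) = -4 + (u - u) = -4 + 0 = -4)
m(D) = 25 (m(D) = -5*(-4 - 1) = -5*(-5) = 25)
M(y) = 2*y/(25 + y) (M(y) = (y + y)/(y + 25) = (2*y)/(25 + y) = 2*y/(25 + y))
55 + (17*1)*M(3) = 55 + (17*1)*(2*3/(25 + 3)) = 55 + 17*(2*3/28) = 55 + 17*(2*3*(1/28)) = 55 + 17*(3/14) = 55 + 51/14 = 821/14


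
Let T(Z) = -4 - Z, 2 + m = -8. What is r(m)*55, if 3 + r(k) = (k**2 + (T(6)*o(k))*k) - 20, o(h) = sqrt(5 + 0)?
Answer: 4235 + 5500*sqrt(5) ≈ 16533.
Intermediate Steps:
m = -10 (m = -2 - 8 = -10)
o(h) = sqrt(5)
r(k) = -23 + k**2 - 10*k*sqrt(5) (r(k) = -3 + ((k**2 + ((-4 - 1*6)*sqrt(5))*k) - 20) = -3 + ((k**2 + ((-4 - 6)*sqrt(5))*k) - 20) = -3 + ((k**2 + (-10*sqrt(5))*k) - 20) = -3 + ((k**2 - 10*k*sqrt(5)) - 20) = -3 + (-20 + k**2 - 10*k*sqrt(5)) = -23 + k**2 - 10*k*sqrt(5))
r(m)*55 = (-23 + (-10)**2 - 10*(-10)*sqrt(5))*55 = (-23 + 100 + 100*sqrt(5))*55 = (77 + 100*sqrt(5))*55 = 4235 + 5500*sqrt(5)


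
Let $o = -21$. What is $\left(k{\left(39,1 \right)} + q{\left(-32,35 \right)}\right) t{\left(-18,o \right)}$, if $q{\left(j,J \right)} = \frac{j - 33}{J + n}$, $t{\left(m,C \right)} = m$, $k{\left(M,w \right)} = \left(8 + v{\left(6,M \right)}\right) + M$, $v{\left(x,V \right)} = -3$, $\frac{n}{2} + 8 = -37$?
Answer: $- \frac{8946}{11} \approx -813.27$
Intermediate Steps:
$n = -90$ ($n = -16 + 2 \left(-37\right) = -16 - 74 = -90$)
$k{\left(M,w \right)} = 5 + M$ ($k{\left(M,w \right)} = \left(8 - 3\right) + M = 5 + M$)
$q{\left(j,J \right)} = \frac{-33 + j}{-90 + J}$ ($q{\left(j,J \right)} = \frac{j - 33}{J - 90} = \frac{-33 + j}{-90 + J}$)
$\left(k{\left(39,1 \right)} + q{\left(-32,35 \right)}\right) t{\left(-18,o \right)} = \left(\left(5 + 39\right) + \frac{-33 - 32}{-90 + 35}\right) \left(-18\right) = \left(44 + \frac{1}{-55} \left(-65\right)\right) \left(-18\right) = \left(44 - - \frac{13}{11}\right) \left(-18\right) = \left(44 + \frac{13}{11}\right) \left(-18\right) = \frac{497}{11} \left(-18\right) = - \frac{8946}{11}$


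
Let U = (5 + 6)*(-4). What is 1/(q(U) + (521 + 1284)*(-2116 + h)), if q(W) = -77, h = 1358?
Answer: -1/1368267 ≈ -7.3085e-7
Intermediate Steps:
U = -44 (U = 11*(-4) = -44)
1/(q(U) + (521 + 1284)*(-2116 + h)) = 1/(-77 + (521 + 1284)*(-2116 + 1358)) = 1/(-77 + 1805*(-758)) = 1/(-77 - 1368190) = 1/(-1368267) = -1/1368267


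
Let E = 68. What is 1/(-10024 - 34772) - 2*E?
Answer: -6092257/44796 ≈ -136.00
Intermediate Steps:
1/(-10024 - 34772) - 2*E = 1/(-10024 - 34772) - 2*68 = 1/(-44796) - 136 = -1/44796 - 136 = -6092257/44796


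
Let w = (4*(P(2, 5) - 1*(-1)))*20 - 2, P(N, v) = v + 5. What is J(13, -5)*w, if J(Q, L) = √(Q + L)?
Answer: 1756*√2 ≈ 2483.4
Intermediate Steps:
P(N, v) = 5 + v
J(Q, L) = √(L + Q)
w = 878 (w = (4*((5 + 5) - 1*(-1)))*20 - 2 = (4*(10 + 1))*20 - 2 = (4*11)*20 - 2 = 44*20 - 2 = 880 - 2 = 878)
J(13, -5)*w = √(-5 + 13)*878 = √8*878 = (2*√2)*878 = 1756*√2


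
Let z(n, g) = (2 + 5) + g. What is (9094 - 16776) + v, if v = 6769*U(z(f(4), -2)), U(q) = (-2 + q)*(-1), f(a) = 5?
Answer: -27989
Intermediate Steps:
z(n, g) = 7 + g
U(q) = 2 - q
v = -20307 (v = 6769*(2 - (7 - 2)) = 6769*(2 - 1*5) = 6769*(2 - 5) = 6769*(-3) = -20307)
(9094 - 16776) + v = (9094 - 16776) - 20307 = -7682 - 20307 = -27989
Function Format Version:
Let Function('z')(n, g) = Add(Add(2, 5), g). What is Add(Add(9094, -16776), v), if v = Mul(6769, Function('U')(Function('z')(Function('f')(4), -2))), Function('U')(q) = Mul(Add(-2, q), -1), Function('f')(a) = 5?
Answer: -27989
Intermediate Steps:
Function('z')(n, g) = Add(7, g)
Function('U')(q) = Add(2, Mul(-1, q))
v = -20307 (v = Mul(6769, Add(2, Mul(-1, Add(7, -2)))) = Mul(6769, Add(2, Mul(-1, 5))) = Mul(6769, Add(2, -5)) = Mul(6769, -3) = -20307)
Add(Add(9094, -16776), v) = Add(Add(9094, -16776), -20307) = Add(-7682, -20307) = -27989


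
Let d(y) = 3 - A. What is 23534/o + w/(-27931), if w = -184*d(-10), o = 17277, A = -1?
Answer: 670044026/482563887 ≈ 1.3885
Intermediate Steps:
d(y) = 4 (d(y) = 3 - 1*(-1) = 3 + 1 = 4)
w = -736 (w = -184*4 = -736)
23534/o + w/(-27931) = 23534/17277 - 736/(-27931) = 23534*(1/17277) - 736*(-1/27931) = 23534/17277 + 736/27931 = 670044026/482563887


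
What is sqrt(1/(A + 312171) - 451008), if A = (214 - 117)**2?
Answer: I*sqrt(11660101096412405)/160790 ≈ 671.57*I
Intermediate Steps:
A = 9409 (A = 97**2 = 9409)
sqrt(1/(A + 312171) - 451008) = sqrt(1/(9409 + 312171) - 451008) = sqrt(1/321580 - 451008) = sqrt(-145035152639/321580) = I*sqrt(11660101096412405)/160790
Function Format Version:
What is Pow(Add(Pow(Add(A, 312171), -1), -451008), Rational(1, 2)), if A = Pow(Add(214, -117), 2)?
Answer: Mul(Rational(1, 160790), I, Pow(11660101096412405, Rational(1, 2))) ≈ Mul(671.57, I)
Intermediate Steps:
A = 9409 (A = Pow(97, 2) = 9409)
Pow(Add(Pow(Add(A, 312171), -1), -451008), Rational(1, 2)) = Pow(Add(Pow(Add(9409, 312171), -1), -451008), Rational(1, 2)) = Pow(Add(Pow(321580, -1), -451008), Rational(1, 2)) = Pow(Add(Rational(1, 321580), -451008), Rational(1, 2)) = Pow(Rational(-145035152639, 321580), Rational(1, 2)) = Mul(Rational(1, 160790), I, Pow(11660101096412405, Rational(1, 2)))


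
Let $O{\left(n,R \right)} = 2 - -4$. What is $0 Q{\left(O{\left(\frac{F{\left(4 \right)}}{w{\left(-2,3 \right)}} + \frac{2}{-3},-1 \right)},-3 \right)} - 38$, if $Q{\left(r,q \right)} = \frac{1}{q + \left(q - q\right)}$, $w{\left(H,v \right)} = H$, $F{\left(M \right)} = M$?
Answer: $-38$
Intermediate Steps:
$O{\left(n,R \right)} = 6$ ($O{\left(n,R \right)} = 2 + 4 = 6$)
$Q{\left(r,q \right)} = \frac{1}{q}$ ($Q{\left(r,q \right)} = \frac{1}{q + 0} = \frac{1}{q}$)
$0 Q{\left(O{\left(\frac{F{\left(4 \right)}}{w{\left(-2,3 \right)}} + \frac{2}{-3},-1 \right)},-3 \right)} - 38 = \frac{0}{-3} - 38 = 0 \left(- \frac{1}{3}\right) - 38 = 0 - 38 = -38$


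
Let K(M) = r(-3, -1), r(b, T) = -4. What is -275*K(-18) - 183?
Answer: 917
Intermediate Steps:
K(M) = -4
-275*K(-18) - 183 = -275*(-4) - 183 = 1100 - 183 = 917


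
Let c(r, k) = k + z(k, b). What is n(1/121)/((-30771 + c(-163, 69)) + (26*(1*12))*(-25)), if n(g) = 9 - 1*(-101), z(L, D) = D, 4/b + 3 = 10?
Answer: -77/26951 ≈ -0.0028570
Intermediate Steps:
b = 4/7 (b = 4/(-3 + 10) = 4/7 ≈ 0.57143)
n(g) = 110 (n(g) = 9 + 101 = 110)
c(r, k) = 4/7 + k (c(r, k) = k + 4/7 = 4/7 + k)
n(1/121)/((-30771 + c(-163, 69)) + (26*(1*12))*(-25)) = 110/((-30771 + (4/7 + 69)) + (26*(1*12))*(-25)) = 110/((-30771 + 487/7) + (26*12)*(-25)) = 110/(-214910/7 + 312*(-25)) = 110/(-214910/7 - 7800) = 110/(-269510/7) = 110*(-7/269510) = -77/26951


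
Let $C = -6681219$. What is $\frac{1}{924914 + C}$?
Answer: $- \frac{1}{5756305} \approx -1.7372 \cdot 10^{-7}$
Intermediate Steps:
$\frac{1}{924914 + C} = \frac{1}{924914 - 6681219} = \frac{1}{-5756305} = - \frac{1}{5756305}$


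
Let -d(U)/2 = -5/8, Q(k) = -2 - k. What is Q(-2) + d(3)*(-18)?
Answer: -45/2 ≈ -22.500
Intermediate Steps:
d(U) = 5/4 (d(U) = -(-10)/8 = -2*(-5/8) = 5/4)
Q(-2) + d(3)*(-18) = (-2 - 1*(-2)) + (5/4)*(-18) = (-2 + 2) - 45/2 = 0 - 45/2 = -45/2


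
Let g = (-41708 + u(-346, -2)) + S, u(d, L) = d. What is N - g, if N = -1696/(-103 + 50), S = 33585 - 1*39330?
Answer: 47831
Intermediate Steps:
S = -5745 (S = 33585 - 39330 = -5745)
N = 32 (N = -1696/(-53) = -1/53*(-1696) = 32)
g = -47799 (g = (-41708 - 346) - 5745 = -42054 - 5745 = -47799)
N - g = 32 - 1*(-47799) = 32 + 47799 = 47831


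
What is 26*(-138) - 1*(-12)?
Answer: -3576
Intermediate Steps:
26*(-138) - 1*(-12) = -3588 + 12 = -3576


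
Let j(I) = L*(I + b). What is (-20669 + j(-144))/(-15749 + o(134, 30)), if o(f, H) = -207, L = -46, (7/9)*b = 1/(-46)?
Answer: 49153/55846 ≈ 0.88015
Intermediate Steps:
b = -9/322 (b = (9/7)/(-46) = (9/7)*(-1/46) = -9/322 ≈ -0.027950)
j(I) = 9/7 - 46*I (j(I) = -46*(I - 9/322) = -46*(-9/322 + I) = 9/7 - 46*I)
(-20669 + j(-144))/(-15749 + o(134, 30)) = (-20669 + (9/7 - 46*(-144)))/(-15749 - 207) = (-20669 + (9/7 + 6624))/(-15956) = (-20669 + 46377/7)*(-1/15956) = -98306/7*(-1/15956) = 49153/55846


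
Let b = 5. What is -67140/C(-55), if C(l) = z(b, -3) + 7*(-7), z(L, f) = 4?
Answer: 1492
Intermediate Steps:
C(l) = -45 (C(l) = 4 + 7*(-7) = 4 - 49 = -45)
-67140/C(-55) = -67140/(-45) = -67140*(-1/45) = 1492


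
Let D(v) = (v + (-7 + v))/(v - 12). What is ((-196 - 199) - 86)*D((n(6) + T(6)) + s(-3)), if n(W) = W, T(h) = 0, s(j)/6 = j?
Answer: -14911/24 ≈ -621.29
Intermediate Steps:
s(j) = 6*j
D(v) = (-7 + 2*v)/(-12 + v)
((-196 - 199) - 86)*D((n(6) + T(6)) + s(-3)) = ((-196 - 199) - 86)*((-7 + 2*((6 + 0) + 6*(-3)))/(-12 + ((6 + 0) + 6*(-3)))) = (-395 - 86)*((-7 + 2*(6 - 18))/(-12 + (6 - 18))) = -481*(-7 + 2*(-12))/(-12 - 12) = -481*(-7 - 24)/(-24) = -(-481)*(-31)/24 = -481*31/24 = -14911/24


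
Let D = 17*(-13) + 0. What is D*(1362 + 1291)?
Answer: -586313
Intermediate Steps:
D = -221 (D = -221 + 0 = -221)
D*(1362 + 1291) = -221*(1362 + 1291) = -221*2653 = -586313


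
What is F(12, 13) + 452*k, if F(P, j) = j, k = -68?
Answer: -30723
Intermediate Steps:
F(12, 13) + 452*k = 13 + 452*(-68) = 13 - 30736 = -30723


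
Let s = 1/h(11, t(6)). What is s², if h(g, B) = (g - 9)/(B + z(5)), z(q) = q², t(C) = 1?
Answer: 169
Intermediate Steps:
h(g, B) = (-9 + g)/(25 + B) (h(g, B) = (g - 9)/(B + 5²) = (-9 + g)/(B + 25) = (-9 + g)/(25 + B))
s = 13 (s = 1/((-9 + 11)/(25 + 1)) = 1/(2/26) = 1/((1/26)*2) = 1/(1/13) = 13)
s² = 13² = 169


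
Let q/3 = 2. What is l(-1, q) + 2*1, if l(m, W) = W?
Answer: 8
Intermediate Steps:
q = 6 (q = 3*2 = 6)
l(-1, q) + 2*1 = 6 + 2*1 = 6 + 2 = 8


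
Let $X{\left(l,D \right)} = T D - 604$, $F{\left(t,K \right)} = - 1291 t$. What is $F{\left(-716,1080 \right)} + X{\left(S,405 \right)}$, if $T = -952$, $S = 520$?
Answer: $538192$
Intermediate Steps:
$X{\left(l,D \right)} = -604 - 952 D$ ($X{\left(l,D \right)} = - 952 D - 604 = -604 - 952 D$)
$F{\left(-716,1080 \right)} + X{\left(S,405 \right)} = \left(-1291\right) \left(-716\right) - 386164 = 924356 - 386164 = 538192$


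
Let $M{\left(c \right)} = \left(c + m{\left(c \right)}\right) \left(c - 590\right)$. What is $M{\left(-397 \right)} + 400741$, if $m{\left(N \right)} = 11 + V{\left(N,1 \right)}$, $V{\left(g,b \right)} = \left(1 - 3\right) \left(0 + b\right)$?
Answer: $783697$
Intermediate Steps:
$V{\left(g,b \right)} = - 2 b$
$m{\left(N \right)} = 9$ ($m{\left(N \right)} = 11 - 2 = 9$)
$M{\left(c \right)} = \left(-590 + c\right) \left(9 + c\right)$ ($M{\left(c \right)} = \left(c + 9\right) \left(c - 590\right) = \left(9 + c\right) \left(-590 + c\right) = \left(-590 + c\right) \left(9 + c\right)$)
$M{\left(-397 \right)} + 400741 = \left(-5310 + \left(-397\right)^{2} - -230657\right) + 400741 = \left(-5310 + 157609 + 230657\right) + 400741 = 382956 + 400741 = 783697$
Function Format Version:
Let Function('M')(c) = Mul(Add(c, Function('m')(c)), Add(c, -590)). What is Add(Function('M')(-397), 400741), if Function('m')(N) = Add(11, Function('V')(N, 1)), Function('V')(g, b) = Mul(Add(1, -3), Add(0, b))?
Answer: 783697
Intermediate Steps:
Function('V')(g, b) = Mul(-2, b)
Function('m')(N) = 9 (Function('m')(N) = Add(11, Mul(-2, 1)) = Add(11, -2) = 9)
Function('M')(c) = Mul(Add(-590, c), Add(9, c)) (Function('M')(c) = Mul(Add(c, 9), Add(c, -590)) = Mul(Add(9, c), Add(-590, c)) = Mul(Add(-590, c), Add(9, c)))
Add(Function('M')(-397), 400741) = Add(Add(-5310, Pow(-397, 2), Mul(-581, -397)), 400741) = Add(Add(-5310, 157609, 230657), 400741) = Add(382956, 400741) = 783697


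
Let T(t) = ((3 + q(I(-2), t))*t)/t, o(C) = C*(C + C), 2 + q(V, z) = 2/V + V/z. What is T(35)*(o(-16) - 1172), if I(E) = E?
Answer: 264/7 ≈ 37.714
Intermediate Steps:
q(V, z) = -2 + 2/V + V/z (q(V, z) = -2 + (2/V + V/z) = -2 + 2/V + V/z)
o(C) = 2*C² (o(C) = C*(2*C) = 2*C²)
T(t) = -2/t (T(t) = ((3 + (-2 + 2/(-2) - 2/t))*t)/t = ((3 + (-2 + 2*(-½) - 2/t))*t)/t = ((3 + (-2 - 1 - 2/t))*t)/t = ((3 + (-3 - 2/t))*t)/t = ((-2/t)*t)/t = -2/t)
T(35)*(o(-16) - 1172) = (-2/35)*(2*(-16)² - 1172) = (-2*1/35)*(2*256 - 1172) = -2*(512 - 1172)/35 = -2/35*(-660) = 264/7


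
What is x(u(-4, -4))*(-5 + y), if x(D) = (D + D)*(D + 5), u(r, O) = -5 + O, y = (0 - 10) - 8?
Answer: -1656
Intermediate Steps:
y = -18 (y = -10 - 8 = -18)
x(D) = 2*D*(5 + D) (x(D) = (2*D)*(5 + D) = 2*D*(5 + D))
x(u(-4, -4))*(-5 + y) = (2*(-5 - 4)*(5 + (-5 - 4)))*(-5 - 18) = (2*(-9)*(5 - 9))*(-23) = (2*(-9)*(-4))*(-23) = 72*(-23) = -1656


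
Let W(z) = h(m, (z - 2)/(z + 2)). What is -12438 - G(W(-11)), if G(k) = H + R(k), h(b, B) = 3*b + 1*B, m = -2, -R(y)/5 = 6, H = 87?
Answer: -12495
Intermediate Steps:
R(y) = -30 (R(y) = -5*6 = -30)
h(b, B) = B + 3*b (h(b, B) = 3*b + B = B + 3*b)
W(z) = -6 + (-2 + z)/(2 + z) (W(z) = (z - 2)/(z + 2) + 3*(-2) = (-2 + z)/(2 + z) - 6 = -6 + (-2 + z)/(2 + z))
G(k) = 57 (G(k) = 87 - 30 = 57)
-12438 - G(W(-11)) = -12438 - 1*57 = -12438 - 57 = -12495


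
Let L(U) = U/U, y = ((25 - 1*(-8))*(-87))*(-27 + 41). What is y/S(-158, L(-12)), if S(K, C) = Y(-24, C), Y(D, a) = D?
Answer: 6699/4 ≈ 1674.8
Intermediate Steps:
y = -40194 (y = ((25 + 8)*(-87))*14 = (33*(-87))*14 = -2871*14 = -40194)
L(U) = 1
S(K, C) = -24
y/S(-158, L(-12)) = -40194/(-24) = -40194*(-1/24) = 6699/4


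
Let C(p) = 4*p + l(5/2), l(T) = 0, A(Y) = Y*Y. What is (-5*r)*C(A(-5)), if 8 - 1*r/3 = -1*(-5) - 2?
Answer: -7500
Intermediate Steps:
A(Y) = Y²
r = 15 (r = 24 - 3*(-1*(-5) - 2) = 24 - 3*(5 - 2) = 24 - 3*3 = 24 - 9 = 15)
C(p) = 4*p (C(p) = 4*p + 0 = 4*p)
(-5*r)*C(A(-5)) = (-5*15)*(4*(-5)²) = -300*25 = -75*100 = -7500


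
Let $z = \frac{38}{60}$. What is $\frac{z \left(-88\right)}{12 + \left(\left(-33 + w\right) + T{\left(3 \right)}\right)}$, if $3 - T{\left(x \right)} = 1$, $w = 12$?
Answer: $\frac{836}{105} \approx 7.9619$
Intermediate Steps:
$T{\left(x \right)} = 2$ ($T{\left(x \right)} = 3 - 1 = 2$)
$z = \frac{19}{30}$ ($z = 38 \cdot \frac{1}{60} = \frac{19}{30} \approx 0.63333$)
$\frac{z \left(-88\right)}{12 + \left(\left(-33 + w\right) + T{\left(3 \right)}\right)} = \frac{\frac{19}{30} \left(-88\right)}{12 + \left(\left(-33 + 12\right) + 2\right)} = - \frac{836}{15 \left(12 + \left(-21 + 2\right)\right)} = - \frac{836}{15 \left(12 - 19\right)} = - \frac{836}{15 \left(-7\right)} = \left(- \frac{836}{15}\right) \left(- \frac{1}{7}\right) = \frac{836}{105}$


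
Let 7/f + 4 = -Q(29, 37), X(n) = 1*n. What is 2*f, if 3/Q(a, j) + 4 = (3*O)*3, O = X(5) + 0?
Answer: -574/167 ≈ -3.4371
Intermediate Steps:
X(n) = n
O = 5 (O = 5 + 0 = 5)
Q(a, j) = 3/41 (Q(a, j) = 3/(-4 + (3*5)*3) = 3/(-4 + 15*3) = 3/(-4 + 45) = 3/41)
f = -287/167 (f = 7/(-4 - 1*3/41) = 7/(-4 - 3/41) = 7/(-167/41) = 7*(-41/167) = -287/167 ≈ -1.7186)
2*f = 2*(-287/167) = -574/167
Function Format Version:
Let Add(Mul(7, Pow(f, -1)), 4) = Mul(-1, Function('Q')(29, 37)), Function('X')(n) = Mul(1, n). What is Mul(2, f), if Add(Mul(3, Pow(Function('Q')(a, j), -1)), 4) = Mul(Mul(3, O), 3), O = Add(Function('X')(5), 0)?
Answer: Rational(-574, 167) ≈ -3.4371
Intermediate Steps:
Function('X')(n) = n
O = 5 (O = Add(5, 0) = 5)
Function('Q')(a, j) = Rational(3, 41) (Function('Q')(a, j) = Mul(3, Pow(Add(-4, Mul(Mul(3, 5), 3)), -1)) = Mul(3, Pow(Add(-4, Mul(15, 3)), -1)) = Mul(3, Pow(Add(-4, 45), -1)) = Mul(3, Pow(41, -1)) = Mul(3, Rational(1, 41)) = Rational(3, 41))
f = Rational(-287, 167) (f = Mul(7, Pow(Add(-4, Mul(-1, Rational(3, 41))), -1)) = Mul(7, Pow(Add(-4, Rational(-3, 41)), -1)) = Mul(7, Pow(Rational(-167, 41), -1)) = Mul(7, Rational(-41, 167)) = Rational(-287, 167) ≈ -1.7186)
Mul(2, f) = Mul(2, Rational(-287, 167)) = Rational(-574, 167)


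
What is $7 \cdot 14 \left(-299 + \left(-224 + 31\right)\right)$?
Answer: $-48216$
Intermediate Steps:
$7 \cdot 14 \left(-299 + \left(-224 + 31\right)\right) = 98 \left(-299 - 193\right) = 98 \left(-492\right) = -48216$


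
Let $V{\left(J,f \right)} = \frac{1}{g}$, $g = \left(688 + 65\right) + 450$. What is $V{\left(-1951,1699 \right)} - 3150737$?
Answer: $- \frac{3790336610}{1203} \approx -3.1507 \cdot 10^{6}$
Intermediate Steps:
$g = 1203$ ($g = 753 + 450 = 1203$)
$V{\left(J,f \right)} = \frac{1}{1203}$
$V{\left(-1951,1699 \right)} - 3150737 = \frac{1}{1203} - 3150737 = - \frac{3790336610}{1203}$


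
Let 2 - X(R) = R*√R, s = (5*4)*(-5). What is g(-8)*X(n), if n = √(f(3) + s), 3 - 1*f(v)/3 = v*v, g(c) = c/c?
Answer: 2 - 118^(¾)*I^(3/2) ≈ 27.316 - 25.316*I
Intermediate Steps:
g(c) = 1
f(v) = 9 - 3*v² (f(v) = 9 - 3*v*v = 9 - 3*v²)
s = -100 (s = 20*(-5) = -100)
n = I*√118 (n = √((9 - 3*3²) - 100) = √((9 - 3*9) - 100) = √((9 - 27) - 100) = √(-18 - 100) = √(-118) = I*√118 ≈ 10.863*I)
X(R) = 2 - R^(3/2) (X(R) = 2 - R*√R = 2 - R^(3/2))
g(-8)*X(n) = 1*(2 - (I*√118)^(3/2)) = 1*(2 - 118^(¾)*I^(3/2)) = 2 - 118^(¾)*I^(3/2)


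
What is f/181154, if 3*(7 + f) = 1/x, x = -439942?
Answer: -9238783/239091759204 ≈ -3.8641e-5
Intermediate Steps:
f = -9238783/1319826 (f = -7 + (⅓)/(-439942) = -7 + (⅓)*(-1/439942) = -7 - 1/1319826 = -9238783/1319826 ≈ -7.0000)
f/181154 = -9238783/1319826/181154 = -9238783/1319826*1/181154 = -9238783/239091759204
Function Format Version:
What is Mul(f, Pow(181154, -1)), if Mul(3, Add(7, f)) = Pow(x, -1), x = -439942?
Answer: Rational(-9238783, 239091759204) ≈ -3.8641e-5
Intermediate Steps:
f = Rational(-9238783, 1319826) (f = Add(-7, Mul(Rational(1, 3), Pow(-439942, -1))) = Add(-7, Mul(Rational(1, 3), Rational(-1, 439942))) = Add(-7, Rational(-1, 1319826)) = Rational(-9238783, 1319826) ≈ -7.0000)
Mul(f, Pow(181154, -1)) = Mul(Rational(-9238783, 1319826), Pow(181154, -1)) = Mul(Rational(-9238783, 1319826), Rational(1, 181154)) = Rational(-9238783, 239091759204)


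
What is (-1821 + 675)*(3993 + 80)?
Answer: -4667658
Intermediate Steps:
(-1821 + 675)*(3993 + 80) = -1146*4073 = -4667658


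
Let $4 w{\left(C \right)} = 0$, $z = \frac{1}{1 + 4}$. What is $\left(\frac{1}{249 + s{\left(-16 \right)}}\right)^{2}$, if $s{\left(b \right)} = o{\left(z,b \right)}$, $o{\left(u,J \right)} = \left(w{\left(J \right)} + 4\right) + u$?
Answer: $\frac{25}{1602756} \approx 1.5598 \cdot 10^{-5}$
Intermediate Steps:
$z = \frac{1}{5} \approx 0.2$
$w{\left(C \right)} = 0$ ($w{\left(C \right)} = \frac{1}{4} \cdot 0 = 0$)
$o{\left(u,J \right)} = 4 + u$ ($o{\left(u,J \right)} = \left(0 + 4\right) + u = 4 + u$)
$s{\left(b \right)} = \frac{21}{5}$ ($s{\left(b \right)} = 4 + \frac{1}{5} = \frac{21}{5}$)
$\left(\frac{1}{249 + s{\left(-16 \right)}}\right)^{2} = \left(\frac{1}{249 + \frac{21}{5}}\right)^{2} = \left(\frac{1}{\frac{1266}{5}}\right)^{2} = \left(\frac{5}{1266}\right)^{2} = \frac{25}{1602756}$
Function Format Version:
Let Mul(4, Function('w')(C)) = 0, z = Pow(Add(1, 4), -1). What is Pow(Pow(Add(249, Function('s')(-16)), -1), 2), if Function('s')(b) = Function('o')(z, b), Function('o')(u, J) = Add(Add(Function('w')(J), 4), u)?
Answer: Rational(25, 1602756) ≈ 1.5598e-5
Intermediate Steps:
z = Rational(1, 5) (z = Pow(5, -1) = Rational(1, 5) ≈ 0.20000)
Function('w')(C) = 0 (Function('w')(C) = Mul(Rational(1, 4), 0) = 0)
Function('o')(u, J) = Add(4, u) (Function('o')(u, J) = Add(Add(0, 4), u) = Add(4, u))
Function('s')(b) = Rational(21, 5) (Function('s')(b) = Add(4, Rational(1, 5)) = Rational(21, 5))
Pow(Pow(Add(249, Function('s')(-16)), -1), 2) = Pow(Pow(Add(249, Rational(21, 5)), -1), 2) = Pow(Pow(Rational(1266, 5), -1), 2) = Pow(Rational(5, 1266), 2) = Rational(25, 1602756)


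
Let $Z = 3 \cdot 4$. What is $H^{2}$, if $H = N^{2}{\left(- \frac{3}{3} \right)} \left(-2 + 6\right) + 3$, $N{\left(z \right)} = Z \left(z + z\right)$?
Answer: $5322249$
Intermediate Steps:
$Z = 12$
$N{\left(z \right)} = 24 z$ ($N{\left(z \right)} = 12 \left(z + z\right) = 12 \cdot 2 z = 24 z$)
$H = 2307$ ($H = \left(24 \left(- \frac{3}{3}\right)\right)^{2} \left(-2 + 6\right) + 3 = \left(24 \left(\left(-3\right) \frac{1}{3}\right)\right)^{2} \cdot 4 + 3 = \left(24 \left(-1\right)\right)^{2} \cdot 4 + 3 = \left(-24\right)^{2} \cdot 4 + 3 = 576 \cdot 4 + 3 = 2304 + 3 = 2307$)
$H^{2} = 2307^{2} = 5322249$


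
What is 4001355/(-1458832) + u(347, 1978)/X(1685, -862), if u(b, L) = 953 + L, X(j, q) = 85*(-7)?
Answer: -6656642817/868005040 ≈ -7.6689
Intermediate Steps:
X(j, q) = -595
4001355/(-1458832) + u(347, 1978)/X(1685, -862) = 4001355/(-1458832) + (953 + 1978)/(-595) = 4001355*(-1/1458832) + 2931*(-1/595) = -4001355/1458832 - 2931/595 = -6656642817/868005040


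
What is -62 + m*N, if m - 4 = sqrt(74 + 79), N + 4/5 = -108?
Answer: -2486/5 - 1632*sqrt(17)/5 ≈ -1843.0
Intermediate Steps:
N = -544/5 (N = -4/5 - 108 = -544/5 ≈ -108.80)
m = 4 + 3*sqrt(17) (m = 4 + sqrt(74 + 79) = 4 + sqrt(153) = 4 + 3*sqrt(17) ≈ 16.369)
-62 + m*N = -62 + (4 + 3*sqrt(17))*(-544/5) = -62 + (-2176/5 - 1632*sqrt(17)/5) = -2486/5 - 1632*sqrt(17)/5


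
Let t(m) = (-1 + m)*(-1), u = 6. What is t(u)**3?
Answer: -125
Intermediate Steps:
t(m) = 1 - m
t(u)**3 = (1 - 1*6)**3 = (1 - 6)**3 = (-5)**3 = -125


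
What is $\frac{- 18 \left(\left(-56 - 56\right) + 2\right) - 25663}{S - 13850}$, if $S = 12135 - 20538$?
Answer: $\frac{2153}{2023} \approx 1.0643$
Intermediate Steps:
$S = -8403$ ($S = 12135 - 20538 = -8403$)
$\frac{- 18 \left(\left(-56 - 56\right) + 2\right) - 25663}{S - 13850} = \frac{- 18 \left(\left(-56 - 56\right) + 2\right) - 25663}{-8403 - 13850} = \frac{- 18 \left(\left(-56 - 56\right) + 2\right) - 25663}{-22253} = \left(- 18 \left(-112 + 2\right) - 25663\right) \left(- \frac{1}{22253}\right) = \left(\left(-18\right) \left(-110\right) - 25663\right) \left(- \frac{1}{22253}\right) = \left(1980 - 25663\right) \left(- \frac{1}{22253}\right) = \left(-23683\right) \left(- \frac{1}{22253}\right) = \frac{2153}{2023}$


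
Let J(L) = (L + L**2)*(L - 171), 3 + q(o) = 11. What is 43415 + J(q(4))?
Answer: 31679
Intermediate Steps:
q(o) = 8 (q(o) = -3 + 11 = 8)
J(L) = (-171 + L)*(L + L**2) (J(L) = (L + L**2)*(-171 + L) = (-171 + L)*(L + L**2))
43415 + J(q(4)) = 43415 + 8*(-171 + 8**2 - 170*8) = 43415 + 8*(-171 + 64 - 1360) = 43415 + 8*(-1467) = 43415 - 11736 = 31679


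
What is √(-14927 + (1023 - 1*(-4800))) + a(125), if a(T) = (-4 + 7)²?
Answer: 9 + 4*I*√569 ≈ 9.0 + 95.415*I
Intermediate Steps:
a(T) = 9 (a(T) = 3² = 9)
√(-14927 + (1023 - 1*(-4800))) + a(125) = √(-14927 + (1023 - 1*(-4800))) + 9 = √(-14927 + (1023 + 4800)) + 9 = √(-14927 + 5823) + 9 = √(-9104) + 9 = 4*I*√569 + 9 = 9 + 4*I*√569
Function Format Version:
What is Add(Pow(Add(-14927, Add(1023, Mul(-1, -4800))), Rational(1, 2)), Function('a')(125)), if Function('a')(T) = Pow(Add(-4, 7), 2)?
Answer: Add(9, Mul(4, I, Pow(569, Rational(1, 2)))) ≈ Add(9.0000, Mul(95.415, I))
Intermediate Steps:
Function('a')(T) = 9 (Function('a')(T) = Pow(3, 2) = 9)
Add(Pow(Add(-14927, Add(1023, Mul(-1, -4800))), Rational(1, 2)), Function('a')(125)) = Add(Pow(Add(-14927, Add(1023, Mul(-1, -4800))), Rational(1, 2)), 9) = Add(Pow(Add(-14927, Add(1023, 4800)), Rational(1, 2)), 9) = Add(Pow(Add(-14927, 5823), Rational(1, 2)), 9) = Add(Pow(-9104, Rational(1, 2)), 9) = Add(Mul(4, I, Pow(569, Rational(1, 2))), 9) = Add(9, Mul(4, I, Pow(569, Rational(1, 2))))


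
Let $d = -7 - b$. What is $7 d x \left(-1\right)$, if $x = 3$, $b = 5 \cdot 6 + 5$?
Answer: $882$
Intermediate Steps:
$b = 35$ ($b = 30 + 5 = 35$)
$d = -42$ ($d = -7 - 35 = -42$)
$7 d x \left(-1\right) = 7 \left(-42\right) 3 \left(-1\right) = 7 \left(\left(-126\right) \left(-1\right)\right) = 7 \cdot 126 = 882$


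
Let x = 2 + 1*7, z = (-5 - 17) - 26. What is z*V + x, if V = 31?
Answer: -1479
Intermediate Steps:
z = -48 (z = -22 - 26 = -48)
x = 9 (x = 2 + 7 = 9)
z*V + x = -48*31 + 9 = -1488 + 9 = -1479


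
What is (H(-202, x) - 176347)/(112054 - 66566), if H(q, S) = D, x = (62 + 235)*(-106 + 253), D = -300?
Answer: -176647/45488 ≈ -3.8834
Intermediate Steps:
x = 43659 (x = 297*147 = 43659)
H(q, S) = -300
(H(-202, x) - 176347)/(112054 - 66566) = (-300 - 176347)/(112054 - 66566) = -176647/45488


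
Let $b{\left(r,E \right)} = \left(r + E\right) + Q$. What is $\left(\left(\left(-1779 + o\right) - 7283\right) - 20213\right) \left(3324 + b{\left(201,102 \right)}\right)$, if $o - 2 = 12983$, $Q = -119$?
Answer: $-57145320$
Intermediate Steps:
$o = 12985$ ($o = 2 + 12983 = 12985$)
$b{\left(r,E \right)} = -119 + E + r$ ($b{\left(r,E \right)} = \left(r + E\right) - 119 = \left(E + r\right) - 119 = -119 + E + r$)
$\left(\left(\left(-1779 + o\right) - 7283\right) - 20213\right) \left(3324 + b{\left(201,102 \right)}\right) = \left(\left(\left(-1779 + 12985\right) - 7283\right) - 20213\right) \left(3324 + \left(-119 + 102 + 201\right)\right) = \left(\left(11206 - 7283\right) - 20213\right) \left(3324 + 184\right) = \left(3923 - 20213\right) 3508 = \left(-16290\right) 3508 = -57145320$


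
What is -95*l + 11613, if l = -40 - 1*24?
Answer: 17693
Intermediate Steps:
l = -64 (l = -40 - 24 = -64)
-95*l + 11613 = -95*(-64) + 11613 = 6080 + 11613 = 17693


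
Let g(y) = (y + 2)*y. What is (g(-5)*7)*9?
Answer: 945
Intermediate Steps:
g(y) = y*(2 + y) (g(y) = (2 + y)*y = y*(2 + y))
(g(-5)*7)*9 = (-5*(2 - 5)*7)*9 = (-5*(-3)*7)*9 = (15*7)*9 = 105*9 = 945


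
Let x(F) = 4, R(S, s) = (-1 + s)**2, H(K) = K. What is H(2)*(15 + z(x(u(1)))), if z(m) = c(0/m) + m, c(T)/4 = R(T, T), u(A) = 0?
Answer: 46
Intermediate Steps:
c(T) = 4*(-1 + T)**2
z(m) = 4 + m (z(m) = 4*(-1 + 0/m)**2 + m = 4*(-1 + 0)**2 + m = 4*(-1)**2 + m = 4*1 + m = 4 + m)
H(2)*(15 + z(x(u(1)))) = 2*(15 + (4 + 4)) = 2*(15 + 8) = 2*23 = 46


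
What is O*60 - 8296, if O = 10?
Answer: -7696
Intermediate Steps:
O*60 - 8296 = 10*60 - 8296 = 600 - 8296 = -7696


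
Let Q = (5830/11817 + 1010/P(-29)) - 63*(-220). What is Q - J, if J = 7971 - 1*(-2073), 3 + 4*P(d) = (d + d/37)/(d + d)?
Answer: 595687256/271791 ≈ 2191.7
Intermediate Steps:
P(d) = -23/37 (P(d) = -¾ + ((d + d/37)/(d + d))/4 = -¾ + ((d + d*(1/37))/((2*d)))/4 = -¾ + ((d + d/37)*(1/(2*d)))/4 = -¾ + ((38*d/37)*(1/(2*d)))/4 = -¾ + (¼)*(19/37) = -¾ + 19/148 = -23/37)
J = 10044 (J = 7971 + 2073 = 10044)
Q = 3325556060/271791 (Q = (5830/11817 + 1010/(-23/37)) - 63*(-220) = (5830*(1/11817) + 1010*(-37/23)) + 13860 = (5830/11817 - 37370/23) + 13860 = -441467200/271791 + 13860 = 3325556060/271791 ≈ 12236.)
Q - J = 3325556060/271791 - 1*10044 = 3325556060/271791 - 10044 = 595687256/271791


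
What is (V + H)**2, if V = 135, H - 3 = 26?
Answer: 26896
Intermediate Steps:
H = 29 (H = 3 + 26 = 29)
(V + H)**2 = (135 + 29)**2 = 164**2 = 26896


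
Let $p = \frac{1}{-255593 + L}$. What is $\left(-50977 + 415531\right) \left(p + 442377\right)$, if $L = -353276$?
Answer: $\frac{98192489248221048}{608869} \approx 1.6127 \cdot 10^{11}$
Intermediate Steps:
$p = - \frac{1}{608869}$ ($p = \frac{1}{-255593 - 353276} = \frac{1}{-608869} = - \frac{1}{608869} \approx -1.6424 \cdot 10^{-6}$)
$\left(-50977 + 415531\right) \left(p + 442377\right) = \left(-50977 + 415531\right) \left(- \frac{1}{608869} + 442377\right) = 364554 \cdot \frac{269349641612}{608869} = \frac{98192489248221048}{608869}$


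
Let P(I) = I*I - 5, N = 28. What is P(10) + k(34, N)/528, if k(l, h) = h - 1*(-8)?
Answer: 4183/44 ≈ 95.068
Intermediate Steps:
P(I) = -5 + I² (P(I) = I² - 5 = -5 + I²)
k(l, h) = 8 + h (k(l, h) = h + 8 = 8 + h)
P(10) + k(34, N)/528 = (-5 + 10²) + (8 + 28)/528 = (-5 + 100) + 36*(1/528) = 95 + 3/44 = 4183/44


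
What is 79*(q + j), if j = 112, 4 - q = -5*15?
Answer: 15089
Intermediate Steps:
q = 79 (q = 4 - (-5)*15 = 4 - 1*(-75) = 4 + 75 = 79)
79*(q + j) = 79*(79 + 112) = 79*191 = 15089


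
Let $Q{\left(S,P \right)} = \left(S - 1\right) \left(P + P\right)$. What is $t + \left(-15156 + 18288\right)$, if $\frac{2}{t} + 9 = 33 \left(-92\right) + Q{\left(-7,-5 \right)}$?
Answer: $\frac{9286378}{2965} \approx 3132.0$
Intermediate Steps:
$Q{\left(S,P \right)} = 2 P \left(-1 + S\right)$ ($Q{\left(S,P \right)} = \left(-1 + S\right) 2 P = 2 P \left(-1 + S\right)$)
$t = - \frac{2}{2965}$ ($t = \frac{2}{-9 + \left(33 \left(-92\right) + 2 \left(-5\right) \left(-1 - 7\right)\right)} = \frac{2}{-9 - \left(3036 + 10 \left(-8\right)\right)} = \frac{2}{-9 + \left(-3036 + 80\right)} = \frac{2}{-9 - 2956} = \frac{2}{-2965} = 2 \left(- \frac{1}{2965}\right) = - \frac{2}{2965} \approx -0.00067454$)
$t + \left(-15156 + 18288\right) = - \frac{2}{2965} + \left(-15156 + 18288\right) = - \frac{2}{2965} + 3132 = \frac{9286378}{2965}$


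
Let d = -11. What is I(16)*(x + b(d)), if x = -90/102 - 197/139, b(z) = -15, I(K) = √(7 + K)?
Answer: -40879*√23/2363 ≈ -82.966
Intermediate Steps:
x = -5434/2363 (x = -90*1/102 - 197*1/139 = -15/17 - 197/139 = -5434/2363 ≈ -2.2996)
I(16)*(x + b(d)) = √(7 + 16)*(-5434/2363 - 15) = √23*(-40879/2363) = -40879*√23/2363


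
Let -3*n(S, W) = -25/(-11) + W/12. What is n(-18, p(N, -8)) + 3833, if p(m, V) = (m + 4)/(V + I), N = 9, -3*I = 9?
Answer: 1517581/396 ≈ 3832.3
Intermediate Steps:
I = -3 (I = -⅓*9 = -3)
p(m, V) = (4 + m)/(-3 + V) (p(m, V) = (m + 4)/(V - 3) = (4 + m)/(-3 + V))
n(S, W) = -25/33 - W/36 (n(S, W) = -(-25/(-11) + W/12)/3 = -(-25*(-1/11) + W*(1/12))/3 = -(25/11 + W/12)/3 = -25/33 - W/36)
n(-18, p(N, -8)) + 3833 = (-25/33 - (4 + 9)/(36*(-3 - 8))) + 3833 = (-25/33 - 13/(36*(-11))) + 3833 = (-25/33 - (-1)*13/396) + 3833 = (-25/33 - 1/36*(-13/11)) + 3833 = (-25/33 + 13/396) + 3833 = -287/396 + 3833 = 1517581/396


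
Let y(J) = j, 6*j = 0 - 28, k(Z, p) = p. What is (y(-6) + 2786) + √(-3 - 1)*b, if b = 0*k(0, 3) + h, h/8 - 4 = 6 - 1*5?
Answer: 8344/3 + 80*I ≈ 2781.3 + 80.0*I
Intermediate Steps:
j = -14/3 (j = (0 - 28)/6 = (⅙)*(-28) = -14/3 ≈ -4.6667)
y(J) = -14/3
h = 40 (h = 32 + 8*(6 - 1*5) = 32 + 8*(6 - 5) = 32 + 8*1 = 32 + 8 = 40)
b = 40 (b = 0*3 + 40 = 0 + 40 = 40)
(y(-6) + 2786) + √(-3 - 1)*b = (-14/3 + 2786) + √(-3 - 1)*40 = 8344/3 + √(-4)*40 = 8344/3 + (2*I)*40 = 8344/3 + 80*I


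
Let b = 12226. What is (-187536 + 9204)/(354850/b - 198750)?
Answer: 1090143516/1214781325 ≈ 0.89740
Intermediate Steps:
(-187536 + 9204)/(354850/b - 198750) = (-187536 + 9204)/(354850/12226 - 198750) = -178332/(354850*(1/12226) - 198750) = -178332/(177425/6113 - 198750) = -178332/(-1214781325/6113) = -178332*(-6113/1214781325) = 1090143516/1214781325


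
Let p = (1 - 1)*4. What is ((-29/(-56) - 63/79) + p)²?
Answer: 1530169/19571776 ≈ 0.078182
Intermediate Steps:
p = 0 (p = 0*4 = 0)
((-29/(-56) - 63/79) + p)² = ((-29/(-56) - 63/79) + 0)² = ((-29*(-1/56) - 63*1/79) + 0)² = ((29/56 - 63/79) + 0)² = (-1237/4424 + 0)² = (-1237/4424)² = 1530169/19571776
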